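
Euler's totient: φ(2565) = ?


2565 = 3^3 × 5 × 19
Prime factors: 3, 5, 19
φ(2565) = 2565 × (1-1/3) × (1-1/5) × (1-1/19)
= 2565 × 2/3 × 4/5 × 18/19 = 1296

φ(2565) = 1296


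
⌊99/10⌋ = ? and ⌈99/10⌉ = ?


99/10 = 9.9000
floor = 9
ceil = 10

floor = 9, ceil = 10


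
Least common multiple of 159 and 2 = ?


GCD(159, 2) = 1
LCM = 159*2/1 = 318/1 = 318

LCM = 318


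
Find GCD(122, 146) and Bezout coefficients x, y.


Tabular extended Euclidean (each row: r = 122*s + 146*t):
r=122, s=1, t=0
r=146, s=0, t=1
q=0: r=122, s=1, t=0   [122*(1) + 146*(0) = 122]
q=1: r=24, s=-1, t=1   [122*(-1) + 146*(1) = 24]
q=5: r=2, s=6, t=-5   [122*(6) + 146*(-5) = 2]
q=12: r=0, s=-73, t=61   [122*(-73) + 146*(61) = 0]
GCD = 2; from the row with r=2: x=6, y=-5
Check: 122*(6) + 146*(-5) = 732 - 730 = 2

GCD = 2, x = 6, y = -5


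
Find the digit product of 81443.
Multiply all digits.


8 × 1 × 4 × 4 × 3 = 384


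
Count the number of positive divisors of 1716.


1716 = 2^2 × 3^1 × 11^1 × 13^1
d(1716) = (2+1) × (1+1) × (1+1) × (1+1) = 24

24 divisors


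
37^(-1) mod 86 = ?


Use the extended Euclidean algorithm on (86, 37); each row r = 86*s + 37*t:
r=86, s=1, t=0
r=37, s=0, t=1
q=2: r=12, s=1, t=-2   [86*(1) + 37*(-2) = 12]
q=3: r=1, s=-3, t=7   [86*(-3) + 37*(7) = 1]
q=12: r=0, s=37, t=-86   [86*(37) + 37*(-86) = 0]
GCD = 1 with t = 7, so 37*(7) ≡ 1 (mod 86)
Inverse = 7 mod 86 = 7
Check: 37 * 7 = 259 ≡ 1 (mod 86)

37^(-1) ≡ 7 (mod 86)


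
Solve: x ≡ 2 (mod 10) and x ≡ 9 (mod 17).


M = 10*17 = 170
M1 = M/10 = 17, M2 = M/17 = 10
M1^(-1) mod 10 = 3, M2^(-1) mod 17 = 12
x = 2*17*3 + 9*10*12 = 1182
1182 mod 170 = 162
Check: 162 mod 10 = 2 ✓, 162 mod 17 = 9 ✓

x ≡ 162 (mod 170)


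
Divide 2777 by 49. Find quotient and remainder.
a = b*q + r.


2777 = 49 * 56 + 33
Check: 2744 + 33 = 2777

q = 56, r = 33


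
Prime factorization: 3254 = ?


3254 / 2 = 1627
1627 / 1627 = 1
3254 = 2 × 1627


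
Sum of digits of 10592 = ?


1 + 0 + 5 + 9 + 2 = 17


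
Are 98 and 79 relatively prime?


Euclidean algorithm:
98 = 1 * 79 + 19
79 = 4 * 19 + 3
19 = 6 * 3 + 1
3 = 3 * 1 + 0
GCD(98, 79) = 1

Yes, coprime (GCD = 1)


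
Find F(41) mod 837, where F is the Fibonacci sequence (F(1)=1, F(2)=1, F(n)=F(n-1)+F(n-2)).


F(k) mod 837 for k=1..41:
1, 1, 2, 3, 5, 8, 13, 21, 34, 55, 89, 144, 233, 377, 610, 150, 760, 73, 833, 69, 65, 134, 199, 333, 532, 28, 560, 588, 311, 62, 373, 435, 808, 406, 377, 783, 323, 269, 592, 24, 616
F(41) mod 837 = 616


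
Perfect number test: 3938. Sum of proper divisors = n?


Proper divisors of 3938: 1, 2, 11, 22, 179, 358, 1969
Sum = 1 + 2 + 11 + 22 + 179 + 358 + 1969 = 2542

No, 3938 is not perfect (2542 ≠ 3938)


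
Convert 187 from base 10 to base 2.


187 (base 10) = 187 (decimal)
187 (decimal) = 10111011 (base 2)


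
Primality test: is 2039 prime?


Check divisors up to sqrt(2039) = 45.1553
No divisors found.
2039 is prime.

Yes, 2039 is prime


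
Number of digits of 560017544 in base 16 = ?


560017544 in base 16 = 21613088
Number of digits = 8

8 digits (base 16)


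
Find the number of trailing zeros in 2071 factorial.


floor(2071/5) = 414
floor(2071/25) = 82
floor(2071/125) = 16
floor(2071/625) = 3
Total = 515

515 trailing zeros


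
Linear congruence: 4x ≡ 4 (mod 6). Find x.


GCD(4, 6) = 2 divides 4
Divide: 2x ≡ 2 (mod 3)
x ≡ 1 (mod 3)


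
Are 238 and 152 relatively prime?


Euclidean algorithm:
238 = 1 * 152 + 86
152 = 1 * 86 + 66
86 = 1 * 66 + 20
66 = 3 * 20 + 6
20 = 3 * 6 + 2
6 = 3 * 2 + 0
GCD(238, 152) = 2

No, not coprime (GCD = 2)


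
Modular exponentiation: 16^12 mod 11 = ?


16^1 mod 11 = 5
16^2 mod 11 = 3
16^3 mod 11 = 4
16^4 mod 11 = 9
16^5 mod 11 = 1
16^6 mod 11 = 5
16^7 mod 11 = 3
16^8 mod 11 = 4
16^9 mod 11 = 9
16^10 mod 11 = 1
16^11 mod 11 = 5
16^12 mod 11 = 3


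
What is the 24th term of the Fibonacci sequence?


Sequence: 1, 1, 2, 3, 5, 8, 13, 21, 34, 55, 89, 144, 233, 377, 610, 987, 1597, 2584, 4181, 6765, 10946, 17711, 28657, 46368
F(24) = 46368


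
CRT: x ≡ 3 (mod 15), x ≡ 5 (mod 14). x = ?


M = 15*14 = 210
M1 = M/15 = 14, M2 = M/14 = 15
M1^(-1) mod 15 = 14, M2^(-1) mod 14 = 1
x = 3*14*14 + 5*15*1 = 663
663 mod 210 = 33
Check: 33 mod 15 = 3 ✓, 33 mod 14 = 5 ✓

x ≡ 33 (mod 210)


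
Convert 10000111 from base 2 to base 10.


10000111 (base 2) = 135 (decimal)
135 (decimal) = 135 (base 10)


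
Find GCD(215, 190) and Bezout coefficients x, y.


Tabular extended Euclidean (each row: r = 215*s + 190*t):
r=215, s=1, t=0
r=190, s=0, t=1
q=1: r=25, s=1, t=-1   [215*(1) + 190*(-1) = 25]
q=7: r=15, s=-7, t=8   [215*(-7) + 190*(8) = 15]
q=1: r=10, s=8, t=-9   [215*(8) + 190*(-9) = 10]
q=1: r=5, s=-15, t=17   [215*(-15) + 190*(17) = 5]
q=2: r=0, s=38, t=-43   [215*(38) + 190*(-43) = 0]
GCD = 5; from the row with r=5: x=-15, y=17
Check: 215*(-15) + 190*(17) = -3225 + 3230 = 5

GCD = 5, x = -15, y = 17


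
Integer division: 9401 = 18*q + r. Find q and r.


9401 = 18 * 522 + 5
Check: 9396 + 5 = 9401

q = 522, r = 5


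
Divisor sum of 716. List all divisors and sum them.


Divisors of 716: 1, 2, 4, 179, 358, 716
Sum = 1 + 2 + 4 + 179 + 358 + 716 = 1260

σ(716) = 1260


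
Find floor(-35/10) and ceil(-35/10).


-35/10 = -3.5000
floor = -4
ceil = -3

floor = -4, ceil = -3


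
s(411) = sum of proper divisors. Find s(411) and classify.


Proper divisors: 1, 3, 137
Sum = 1 + 3 + 137 = 141
141 < 411 → deficient

s(411) = 141 (deficient)


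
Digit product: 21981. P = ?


2 × 1 × 9 × 8 × 1 = 144


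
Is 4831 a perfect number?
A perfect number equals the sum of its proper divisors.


Proper divisors of 4831: 1
Sum = 1 = 1

No, 4831 is not perfect (1 ≠ 4831)


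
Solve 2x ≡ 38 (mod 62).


GCD(2, 62) = 2 divides 38
Divide: 1x ≡ 19 (mod 31)
x ≡ 19 (mod 31)


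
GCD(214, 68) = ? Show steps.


214 = 3 * 68 + 10
68 = 6 * 10 + 8
10 = 1 * 8 + 2
8 = 4 * 2 + 0
GCD = 2


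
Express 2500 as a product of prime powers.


2500 / 2 = 1250
1250 / 2 = 625
625 / 5 = 125
125 / 5 = 25
25 / 5 = 5
5 / 5 = 1
2500 = 2^2 × 5^4


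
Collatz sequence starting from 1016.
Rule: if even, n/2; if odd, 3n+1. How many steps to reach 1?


1016 → 508 → 254 → 127 → 382 → 191 → 574 → 287 → 862 → 431 → 1294 → 647 → 1942 → 971 → 2914 → 1457 → 4372 → 2186 → 1093 → 3280 → 1640 → 820 → 410 → 205 → 616 → 308 → 154 → 77 → 232 → 116 → 58 → 29 → 88 → 44 → 22 → 11 → 34 → 17 → 52 → 26 → 13 → 40 → 20 → 10 → 5 → 16 → 8 → 4 → 2 → 1
Total steps = 49

49 steps


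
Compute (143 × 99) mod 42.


143 × 99 = 14157
14157 mod 42 = 3


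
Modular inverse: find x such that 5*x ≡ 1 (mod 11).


Use the extended Euclidean algorithm on (11, 5); each row r = 11*s + 5*t:
r=11, s=1, t=0
r=5, s=0, t=1
q=2: r=1, s=1, t=-2   [11*(1) + 5*(-2) = 1]
q=5: r=0, s=-5, t=11   [11*(-5) + 5*(11) = 0]
GCD = 1 with t = -2, so 5*(-2) ≡ 1 (mod 11)
Inverse = -2 mod 11 = 9
Check: 5 * 9 = 45 ≡ 1 (mod 11)

5^(-1) ≡ 9 (mod 11)


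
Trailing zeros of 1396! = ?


floor(1396/5) = 279
floor(1396/25) = 55
floor(1396/125) = 11
floor(1396/625) = 2
Total = 347

347 trailing zeros


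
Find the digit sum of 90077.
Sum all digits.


9 + 0 + 0 + 7 + 7 = 23


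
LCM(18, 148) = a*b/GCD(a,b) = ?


GCD(18, 148) = 2
LCM = 18*148/2 = 2664/2 = 1332

LCM = 1332


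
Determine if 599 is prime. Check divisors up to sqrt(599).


Check divisors up to sqrt(599) = 24.4745
No divisors found.
599 is prime.

Yes, 599 is prime


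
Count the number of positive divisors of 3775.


3775 = 5^2 × 151^1
d(3775) = (2+1) × (1+1) = 6

6 divisors


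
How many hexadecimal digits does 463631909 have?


463631909 in base 16 = 1BA27625
Number of digits = 8

8 digits (base 16)


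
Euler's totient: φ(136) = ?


136 = 2^3 × 17
Prime factors: 2, 17
φ(136) = 136 × (1-1/2) × (1-1/17)
= 136 × 1/2 × 16/17 = 64

φ(136) = 64


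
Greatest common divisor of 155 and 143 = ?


155 = 1 * 143 + 12
143 = 11 * 12 + 11
12 = 1 * 11 + 1
11 = 11 * 1 + 0
GCD = 1


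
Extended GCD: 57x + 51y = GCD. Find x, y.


Tabular extended Euclidean (each row: r = 57*s + 51*t):
r=57, s=1, t=0
r=51, s=0, t=1
q=1: r=6, s=1, t=-1   [57*(1) + 51*(-1) = 6]
q=8: r=3, s=-8, t=9   [57*(-8) + 51*(9) = 3]
q=2: r=0, s=17, t=-19   [57*(17) + 51*(-19) = 0]
GCD = 3; from the row with r=3: x=-8, y=9
Check: 57*(-8) + 51*(9) = -456 + 459 = 3

GCD = 3, x = -8, y = 9


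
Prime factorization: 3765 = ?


3765 / 3 = 1255
1255 / 5 = 251
251 / 251 = 1
3765 = 3 × 5 × 251


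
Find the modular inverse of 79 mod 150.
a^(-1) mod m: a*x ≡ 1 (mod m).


Use the extended Euclidean algorithm on (150, 79); each row r = 150*s + 79*t:
r=150, s=1, t=0
r=79, s=0, t=1
q=1: r=71, s=1, t=-1   [150*(1) + 79*(-1) = 71]
q=1: r=8, s=-1, t=2   [150*(-1) + 79*(2) = 8]
q=8: r=7, s=9, t=-17   [150*(9) + 79*(-17) = 7]
q=1: r=1, s=-10, t=19   [150*(-10) + 79*(19) = 1]
q=7: r=0, s=79, t=-150   [150*(79) + 79*(-150) = 0]
GCD = 1 with t = 19, so 79*(19) ≡ 1 (mod 150)
Inverse = 19 mod 150 = 19
Check: 79 * 19 = 1501 ≡ 1 (mod 150)

79^(-1) ≡ 19 (mod 150)


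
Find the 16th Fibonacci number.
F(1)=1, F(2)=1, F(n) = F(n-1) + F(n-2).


Sequence: 1, 1, 2, 3, 5, 8, 13, 21, 34, 55, 89, 144, 233, 377, 610, 987
F(16) = 987


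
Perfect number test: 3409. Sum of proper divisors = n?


Proper divisors of 3409: 1, 7, 487
Sum = 1 + 7 + 487 = 495

No, 3409 is not perfect (495 ≠ 3409)


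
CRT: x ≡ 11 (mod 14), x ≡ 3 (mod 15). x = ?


M = 14*15 = 210
M1 = M/14 = 15, M2 = M/15 = 14
M1^(-1) mod 14 = 1, M2^(-1) mod 15 = 14
x = 11*15*1 + 3*14*14 = 753
753 mod 210 = 123
Check: 123 mod 14 = 11 ✓, 123 mod 15 = 3 ✓

x ≡ 123 (mod 210)


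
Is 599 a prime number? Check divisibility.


Check divisors up to sqrt(599) = 24.4745
No divisors found.
599 is prime.

Yes, 599 is prime


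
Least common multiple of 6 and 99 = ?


GCD(6, 99) = 3
LCM = 6*99/3 = 594/3 = 198

LCM = 198


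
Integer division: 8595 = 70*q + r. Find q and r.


8595 = 70 * 122 + 55
Check: 8540 + 55 = 8595

q = 122, r = 55


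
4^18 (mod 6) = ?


4^1 mod 6 = 4
4^2 mod 6 = 4
4^3 mod 6 = 4
4^4 mod 6 = 4
4^5 mod 6 = 4
4^6 mod 6 = 4
4^7 mod 6 = 4
4^8 mod 6 = 4
4^9 mod 6 = 4
4^10 mod 6 = 4
4^11 mod 6 = 4
4^12 mod 6 = 4
4^13 mod 6 = 4
4^14 mod 6 = 4
4^15 mod 6 = 4
4^16 mod 6 = 4
4^17 mod 6 = 4
4^18 mod 6 = 4


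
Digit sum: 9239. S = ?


9 + 2 + 3 + 9 = 23


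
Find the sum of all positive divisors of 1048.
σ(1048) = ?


Divisors of 1048: 1, 2, 4, 8, 131, 262, 524, 1048
Sum = 1 + 2 + 4 + 8 + 131 + 262 + 524 + 1048 = 1980

σ(1048) = 1980


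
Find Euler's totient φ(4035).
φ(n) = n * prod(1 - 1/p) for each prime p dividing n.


4035 = 3 × 5 × 269
Prime factors: 3, 5, 269
φ(4035) = 4035 × (1-1/3) × (1-1/5) × (1-1/269)
= 4035 × 2/3 × 4/5 × 268/269 = 2144

φ(4035) = 2144


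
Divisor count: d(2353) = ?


2353 = 13^1 × 181^1
d(2353) = (1+1) × (1+1) = 4

4 divisors


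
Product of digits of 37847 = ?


3 × 7 × 8 × 4 × 7 = 4704


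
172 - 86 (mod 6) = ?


172 - 86 = 86
86 mod 6 = 2


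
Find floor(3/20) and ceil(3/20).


3/20 = 0.1500
floor = 0
ceil = 1

floor = 0, ceil = 1


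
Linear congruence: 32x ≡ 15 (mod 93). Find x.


GCD(32, 93) = 1, unique solution
a^(-1) mod 93 = 32
x = 32 * 15 mod 93 = 15

x ≡ 15 (mod 93)


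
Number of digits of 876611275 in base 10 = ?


876611275 has 9 digits in base 10
floor(log10(876611275)) + 1 = floor(8.9428) + 1 = 9

9 digits (base 10)


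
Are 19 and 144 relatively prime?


Euclidean algorithm:
144 = 7 * 19 + 11
19 = 1 * 11 + 8
11 = 1 * 8 + 3
8 = 2 * 3 + 2
3 = 1 * 2 + 1
2 = 2 * 1 + 0
GCD(19, 144) = 1

Yes, coprime (GCD = 1)


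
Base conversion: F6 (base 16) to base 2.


F6 (base 16) = 246 (decimal)
246 (decimal) = 11110110 (base 2)


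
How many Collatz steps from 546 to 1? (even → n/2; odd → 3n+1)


546 → 273 → 820 → 410 → 205 → 616 → 308 → 154 → 77 → 232 → 116 → 58 → 29 → 88 → 44 → 22 → 11 → 34 → 17 → 52 → 26 → 13 → 40 → 20 → 10 → 5 → 16 → 8 → 4 → 2 → 1
Total steps = 30

30 steps


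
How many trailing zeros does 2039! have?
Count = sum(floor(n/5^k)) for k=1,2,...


floor(2039/5) = 407
floor(2039/25) = 81
floor(2039/125) = 16
floor(2039/625) = 3
Total = 507

507 trailing zeros


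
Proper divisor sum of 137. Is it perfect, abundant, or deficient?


Proper divisors: 1
Sum = 1 = 1
1 < 137 → deficient

s(137) = 1 (deficient)


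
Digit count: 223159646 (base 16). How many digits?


223159646 in base 16 = D4D255E
Number of digits = 7

7 digits (base 16)


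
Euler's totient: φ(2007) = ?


2007 = 3^2 × 223
Prime factors: 3, 223
φ(2007) = 2007 × (1-1/3) × (1-1/223)
= 2007 × 2/3 × 222/223 = 1332

φ(2007) = 1332


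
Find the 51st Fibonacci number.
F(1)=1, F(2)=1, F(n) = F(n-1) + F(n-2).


Sequence: 1, 1, 2, 3, 5, 8, 13, 21, 34, 55, 89, 144, 233, 377, 610, 987, 1597, 2584, 4181, 6765, 10946, 17711, 28657, 46368, 75025, 121393, 196418, 317811, 514229, 832040, 1346269, 2178309, 3524578, 5702887, 9227465, 14930352, 24157817, 39088169, 63245986, 102334155, 165580141, 267914296, 433494437, 701408733, 1134903170, 1836311903, 2971215073, 4807526976, 7778742049, 12586269025, 20365011074
F(51) = 20365011074


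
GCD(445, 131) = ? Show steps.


445 = 3 * 131 + 52
131 = 2 * 52 + 27
52 = 1 * 27 + 25
27 = 1 * 25 + 2
25 = 12 * 2 + 1
2 = 2 * 1 + 0
GCD = 1


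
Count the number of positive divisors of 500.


500 = 2^2 × 5^3
d(500) = (2+1) × (3+1) = 12

12 divisors


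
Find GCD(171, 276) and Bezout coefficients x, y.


Tabular extended Euclidean (each row: r = 171*s + 276*t):
r=171, s=1, t=0
r=276, s=0, t=1
q=0: r=171, s=1, t=0   [171*(1) + 276*(0) = 171]
q=1: r=105, s=-1, t=1   [171*(-1) + 276*(1) = 105]
q=1: r=66, s=2, t=-1   [171*(2) + 276*(-1) = 66]
q=1: r=39, s=-3, t=2   [171*(-3) + 276*(2) = 39]
q=1: r=27, s=5, t=-3   [171*(5) + 276*(-3) = 27]
q=1: r=12, s=-8, t=5   [171*(-8) + 276*(5) = 12]
q=2: r=3, s=21, t=-13   [171*(21) + 276*(-13) = 3]
q=4: r=0, s=-92, t=57   [171*(-92) + 276*(57) = 0]
GCD = 3; from the row with r=3: x=21, y=-13
Check: 171*(21) + 276*(-13) = 3591 - 3588 = 3

GCD = 3, x = 21, y = -13


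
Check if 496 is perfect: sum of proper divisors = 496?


Proper divisors of 496: 1, 2, 4, 8, 16, 31, 62, 124, 248
Sum = 1 + 2 + 4 + 8 + 16 + 31 + 62 + 124 + 248 = 496

Yes, 496 is perfect (496 = 496)


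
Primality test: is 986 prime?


986 / 2 = 493 (exact division)
986 is NOT prime.

No, 986 is not prime


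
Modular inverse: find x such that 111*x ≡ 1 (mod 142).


Use the extended Euclidean algorithm on (142, 111); each row r = 142*s + 111*t:
r=142, s=1, t=0
r=111, s=0, t=1
q=1: r=31, s=1, t=-1   [142*(1) + 111*(-1) = 31]
q=3: r=18, s=-3, t=4   [142*(-3) + 111*(4) = 18]
q=1: r=13, s=4, t=-5   [142*(4) + 111*(-5) = 13]
q=1: r=5, s=-7, t=9   [142*(-7) + 111*(9) = 5]
q=2: r=3, s=18, t=-23   [142*(18) + 111*(-23) = 3]
q=1: r=2, s=-25, t=32   [142*(-25) + 111*(32) = 2]
q=1: r=1, s=43, t=-55   [142*(43) + 111*(-55) = 1]
q=2: r=0, s=-111, t=142   [142*(-111) + 111*(142) = 0]
GCD = 1 with t = -55, so 111*(-55) ≡ 1 (mod 142)
Inverse = -55 mod 142 = 87
Check: 111 * 87 = 9657 ≡ 1 (mod 142)

111^(-1) ≡ 87 (mod 142)


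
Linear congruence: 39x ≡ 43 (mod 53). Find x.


GCD(39, 53) = 1, unique solution
a^(-1) mod 53 = 34
x = 34 * 43 mod 53 = 31

x ≡ 31 (mod 53)


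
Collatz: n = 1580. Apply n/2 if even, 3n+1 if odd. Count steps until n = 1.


1580 → 790 → 395 → 1186 → 593 → 1780 → 890 → 445 → 1336 → 668 → 334 → 167 → 502 → 251 → 754 → 377 → 1132 → 566 → 283 → 850 → 425 → 1276 → 638 → 319 → 958 → 479 → 1438 → 719 → 2158 → 1079 → 3238 → 1619 → 4858 → 2429 → 7288 → 3644 → 1822 → 911 → 2734 → 1367 → 4102 → 2051 → 6154 → 3077 → 9232 → 4616 → 2308 → 1154 → 577 → 1732 → 866 → 433 → 1300 → 650 → 325 → 976 → 488 → 244 → 122 → 61 → 184 → 92 → 46 → 23 → 70 → 35 → 106 → 53 → 160 → 80 → 40 → 20 → 10 → 5 → 16 → 8 → 4 → 2 → 1
Total steps = 78

78 steps


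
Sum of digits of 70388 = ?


7 + 0 + 3 + 8 + 8 = 26


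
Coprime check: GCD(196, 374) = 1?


Euclidean algorithm:
374 = 1 * 196 + 178
196 = 1 * 178 + 18
178 = 9 * 18 + 16
18 = 1 * 16 + 2
16 = 8 * 2 + 0
GCD(196, 374) = 2

No, not coprime (GCD = 2)


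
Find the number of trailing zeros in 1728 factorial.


floor(1728/5) = 345
floor(1728/25) = 69
floor(1728/125) = 13
floor(1728/625) = 2
Total = 429

429 trailing zeros


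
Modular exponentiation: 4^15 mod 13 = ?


4^1 mod 13 = 4
4^2 mod 13 = 3
4^3 mod 13 = 12
4^4 mod 13 = 9
4^5 mod 13 = 10
4^6 mod 13 = 1
4^7 mod 13 = 4
4^8 mod 13 = 3
4^9 mod 13 = 12
4^10 mod 13 = 9
4^11 mod 13 = 10
4^12 mod 13 = 1
4^13 mod 13 = 4
4^14 mod 13 = 3
4^15 mod 13 = 12


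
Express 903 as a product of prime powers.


903 / 3 = 301
301 / 7 = 43
43 / 43 = 1
903 = 3 × 7 × 43


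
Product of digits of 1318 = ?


1 × 3 × 1 × 8 = 24


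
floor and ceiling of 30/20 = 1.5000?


30/20 = 1.5000
floor = 1
ceil = 2

floor = 1, ceil = 2


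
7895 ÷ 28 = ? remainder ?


7895 = 28 * 281 + 27
Check: 7868 + 27 = 7895

q = 281, r = 27


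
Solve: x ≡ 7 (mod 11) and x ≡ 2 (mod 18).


M = 11*18 = 198
M1 = M/11 = 18, M2 = M/18 = 11
M1^(-1) mod 11 = 8, M2^(-1) mod 18 = 5
x = 7*18*8 + 2*11*5 = 1118
1118 mod 198 = 128
Check: 128 mod 11 = 7 ✓, 128 mod 18 = 2 ✓

x ≡ 128 (mod 198)


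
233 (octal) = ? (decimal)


233 (base 8) = 155 (decimal)
155 (decimal) = 155 (base 10)


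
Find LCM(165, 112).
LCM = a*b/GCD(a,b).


GCD(165, 112) = 1
LCM = 165*112/1 = 18480/1 = 18480

LCM = 18480


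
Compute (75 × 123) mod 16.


75 × 123 = 9225
9225 mod 16 = 9


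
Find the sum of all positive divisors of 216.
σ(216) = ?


Divisors of 216: 1, 2, 3, 4, 6, 8, 9, 12, 18, 24, 27, 36, 54, 72, 108, 216
Sum = 1 + 2 + 3 + 4 + 6 + 8 + 9 + 12 + 18 + 24 + 27 + 36 + 54 + 72 + 108 + 216 = 600

σ(216) = 600


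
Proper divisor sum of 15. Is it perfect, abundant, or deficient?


Proper divisors: 1, 3, 5
Sum = 1 + 3 + 5 = 9
9 < 15 → deficient

s(15) = 9 (deficient)


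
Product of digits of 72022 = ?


7 × 2 × 0 × 2 × 2 = 0


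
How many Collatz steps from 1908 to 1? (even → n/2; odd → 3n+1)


1908 → 954 → 477 → 1432 → 716 → 358 → 179 → 538 → 269 → 808 → 404 → 202 → 101 → 304 → 152 → 76 → 38 → 19 → 58 → 29 → 88 → 44 → 22 → 11 → 34 → 17 → 52 → 26 → 13 → 40 → 20 → 10 → 5 → 16 → 8 → 4 → 2 → 1
Total steps = 37

37 steps


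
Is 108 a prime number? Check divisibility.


108 / 2 = 54 (exact division)
108 is NOT prime.

No, 108 is not prime


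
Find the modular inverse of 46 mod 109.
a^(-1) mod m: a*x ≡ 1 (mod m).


Use the extended Euclidean algorithm on (109, 46); each row r = 109*s + 46*t:
r=109, s=1, t=0
r=46, s=0, t=1
q=2: r=17, s=1, t=-2   [109*(1) + 46*(-2) = 17]
q=2: r=12, s=-2, t=5   [109*(-2) + 46*(5) = 12]
q=1: r=5, s=3, t=-7   [109*(3) + 46*(-7) = 5]
q=2: r=2, s=-8, t=19   [109*(-8) + 46*(19) = 2]
q=2: r=1, s=19, t=-45   [109*(19) + 46*(-45) = 1]
q=2: r=0, s=-46, t=109   [109*(-46) + 46*(109) = 0]
GCD = 1 with t = -45, so 46*(-45) ≡ 1 (mod 109)
Inverse = -45 mod 109 = 64
Check: 46 * 64 = 2944 ≡ 1 (mod 109)

46^(-1) ≡ 64 (mod 109)


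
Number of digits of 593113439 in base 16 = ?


593113439 in base 16 = 235A315F
Number of digits = 8

8 digits (base 16)


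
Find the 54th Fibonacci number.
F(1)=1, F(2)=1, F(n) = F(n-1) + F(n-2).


Sequence: 1, 1, 2, 3, 5, 8, 13, 21, 34, 55, 89, 144, 233, 377, 610, 987, 1597, 2584, 4181, 6765, 10946, 17711, 28657, 46368, 75025, 121393, 196418, 317811, 514229, 832040, 1346269, 2178309, 3524578, 5702887, 9227465, 14930352, 24157817, 39088169, 63245986, 102334155, 165580141, 267914296, 433494437, 701408733, 1134903170, 1836311903, 2971215073, 4807526976, 7778742049, 12586269025, 20365011074, 32951280099, 53316291173, 86267571272
F(54) = 86267571272


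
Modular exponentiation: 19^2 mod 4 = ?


19^1 mod 4 = 3
19^2 mod 4 = 1


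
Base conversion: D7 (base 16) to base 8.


D7 (base 16) = 215 (decimal)
215 (decimal) = 327 (base 8)


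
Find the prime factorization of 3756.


3756 / 2 = 1878
1878 / 2 = 939
939 / 3 = 313
313 / 313 = 1
3756 = 2^2 × 3 × 313


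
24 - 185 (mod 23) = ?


24 - 185 = -161
-161 mod 23 = 0


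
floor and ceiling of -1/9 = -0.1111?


-1/9 = -0.1111
floor = -1
ceil = 0

floor = -1, ceil = 0


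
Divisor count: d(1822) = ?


1822 = 2^1 × 911^1
d(1822) = (1+1) × (1+1) = 4

4 divisors


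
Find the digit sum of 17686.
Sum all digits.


1 + 7 + 6 + 8 + 6 = 28


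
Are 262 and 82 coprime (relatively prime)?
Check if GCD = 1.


Euclidean algorithm:
262 = 3 * 82 + 16
82 = 5 * 16 + 2
16 = 8 * 2 + 0
GCD(262, 82) = 2

No, not coprime (GCD = 2)


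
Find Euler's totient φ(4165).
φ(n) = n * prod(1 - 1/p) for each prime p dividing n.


4165 = 5 × 7^2 × 17
Prime factors: 5, 7, 17
φ(4165) = 4165 × (1-1/5) × (1-1/7) × (1-1/17)
= 4165 × 4/5 × 6/7 × 16/17 = 2688

φ(4165) = 2688


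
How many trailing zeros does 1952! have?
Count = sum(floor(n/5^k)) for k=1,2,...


floor(1952/5) = 390
floor(1952/25) = 78
floor(1952/125) = 15
floor(1952/625) = 3
Total = 486

486 trailing zeros


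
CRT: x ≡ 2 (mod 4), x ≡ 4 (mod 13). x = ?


M = 4*13 = 52
M1 = M/4 = 13, M2 = M/13 = 4
M1^(-1) mod 4 = 1, M2^(-1) mod 13 = 10
x = 2*13*1 + 4*4*10 = 186
186 mod 52 = 30
Check: 30 mod 4 = 2 ✓, 30 mod 13 = 4 ✓

x ≡ 30 (mod 52)


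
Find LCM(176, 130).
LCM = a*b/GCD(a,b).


GCD(176, 130) = 2
LCM = 176*130/2 = 22880/2 = 11440

LCM = 11440


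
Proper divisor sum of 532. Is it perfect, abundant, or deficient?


Proper divisors: 1, 2, 4, 7, 14, 19, 28, 38, 76, 133, 266
Sum = 1 + 2 + 4 + 7 + 14 + 19 + 28 + 38 + 76 + 133 + 266 = 588
588 > 532 → abundant

s(532) = 588 (abundant)


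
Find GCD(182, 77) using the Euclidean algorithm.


182 = 2 * 77 + 28
77 = 2 * 28 + 21
28 = 1 * 21 + 7
21 = 3 * 7 + 0
GCD = 7


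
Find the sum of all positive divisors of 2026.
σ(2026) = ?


Divisors of 2026: 1, 2, 1013, 2026
Sum = 1 + 2 + 1013 + 2026 = 3042

σ(2026) = 3042


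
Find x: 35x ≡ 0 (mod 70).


GCD(35, 70) = 35 divides 0
Divide: 1x ≡ 0 (mod 2)
x ≡ 0 (mod 2)


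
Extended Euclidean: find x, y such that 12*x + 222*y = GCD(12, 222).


Tabular extended Euclidean (each row: r = 12*s + 222*t):
r=12, s=1, t=0
r=222, s=0, t=1
q=0: r=12, s=1, t=0   [12*(1) + 222*(0) = 12]
q=18: r=6, s=-18, t=1   [12*(-18) + 222*(1) = 6]
q=2: r=0, s=37, t=-2   [12*(37) + 222*(-2) = 0]
GCD = 6; from the row with r=6: x=-18, y=1
Check: 12*(-18) + 222*(1) = -216 + 222 = 6

GCD = 6, x = -18, y = 1


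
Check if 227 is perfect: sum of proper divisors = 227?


Proper divisors of 227: 1
Sum = 1 = 1

No, 227 is not perfect (1 ≠ 227)


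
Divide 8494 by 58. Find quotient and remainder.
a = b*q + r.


8494 = 58 * 146 + 26
Check: 8468 + 26 = 8494

q = 146, r = 26


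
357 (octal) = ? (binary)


357 (base 8) = 239 (decimal)
239 (decimal) = 11101111 (base 2)


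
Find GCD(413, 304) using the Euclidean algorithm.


413 = 1 * 304 + 109
304 = 2 * 109 + 86
109 = 1 * 86 + 23
86 = 3 * 23 + 17
23 = 1 * 17 + 6
17 = 2 * 6 + 5
6 = 1 * 5 + 1
5 = 5 * 1 + 0
GCD = 1


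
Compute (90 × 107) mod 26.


90 × 107 = 9630
9630 mod 26 = 10


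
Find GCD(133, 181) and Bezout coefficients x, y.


Tabular extended Euclidean (each row: r = 133*s + 181*t):
r=133, s=1, t=0
r=181, s=0, t=1
q=0: r=133, s=1, t=0   [133*(1) + 181*(0) = 133]
q=1: r=48, s=-1, t=1   [133*(-1) + 181*(1) = 48]
q=2: r=37, s=3, t=-2   [133*(3) + 181*(-2) = 37]
q=1: r=11, s=-4, t=3   [133*(-4) + 181*(3) = 11]
q=3: r=4, s=15, t=-11   [133*(15) + 181*(-11) = 4]
q=2: r=3, s=-34, t=25   [133*(-34) + 181*(25) = 3]
q=1: r=1, s=49, t=-36   [133*(49) + 181*(-36) = 1]
q=3: r=0, s=-181, t=133   [133*(-181) + 181*(133) = 0]
GCD = 1; from the row with r=1: x=49, y=-36
Check: 133*(49) + 181*(-36) = 6517 - 6516 = 1

GCD = 1, x = 49, y = -36


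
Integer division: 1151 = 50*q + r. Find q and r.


1151 = 50 * 23 + 1
Check: 1150 + 1 = 1151

q = 23, r = 1


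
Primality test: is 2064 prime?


2064 / 2 = 1032 (exact division)
2064 is NOT prime.

No, 2064 is not prime


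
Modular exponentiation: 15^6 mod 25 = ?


15^1 mod 25 = 15
15^2 mod 25 = 0
15^3 mod 25 = 0
15^4 mod 25 = 0
15^5 mod 25 = 0
15^6 mod 25 = 0


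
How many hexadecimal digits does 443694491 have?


443694491 in base 16 = 1A723D9B
Number of digits = 8

8 digits (base 16)


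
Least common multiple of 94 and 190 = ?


GCD(94, 190) = 2
LCM = 94*190/2 = 17860/2 = 8930

LCM = 8930


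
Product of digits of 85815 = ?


8 × 5 × 8 × 1 × 5 = 1600


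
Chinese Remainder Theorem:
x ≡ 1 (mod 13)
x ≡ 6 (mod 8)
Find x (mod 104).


M = 13*8 = 104
M1 = M/13 = 8, M2 = M/8 = 13
M1^(-1) mod 13 = 5, M2^(-1) mod 8 = 5
x = 1*8*5 + 6*13*5 = 430
430 mod 104 = 14
Check: 14 mod 13 = 1 ✓, 14 mod 8 = 6 ✓

x ≡ 14 (mod 104)


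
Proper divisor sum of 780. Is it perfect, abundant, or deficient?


Proper divisors: 1, 2, 3, 4, 5, 6, 10, 12, 13, 15, 20, 26, 30, 39, 52, 60, 65, 78, 130, 156, 195, 260, 390
Sum = 1 + 2 + 3 + 4 + 5 + 6 + 10 + 12 + 13 + 15 + 20 + 26 + 30 + 39 + 52 + 60 + 65 + 78 + 130 + 156 + 195 + 260 + 390 = 1572
1572 > 780 → abundant

s(780) = 1572 (abundant)


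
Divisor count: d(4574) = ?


4574 = 2^1 × 2287^1
d(4574) = (1+1) × (1+1) = 4

4 divisors


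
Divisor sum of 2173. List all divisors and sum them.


Divisors of 2173: 1, 41, 53, 2173
Sum = 1 + 41 + 53 + 2173 = 2268

σ(2173) = 2268


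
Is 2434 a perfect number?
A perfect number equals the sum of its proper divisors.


Proper divisors of 2434: 1, 2, 1217
Sum = 1 + 2 + 1217 = 1220

No, 2434 is not perfect (1220 ≠ 2434)


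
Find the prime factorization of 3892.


3892 / 2 = 1946
1946 / 2 = 973
973 / 7 = 139
139 / 139 = 1
3892 = 2^2 × 7 × 139


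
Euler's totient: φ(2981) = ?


2981 = 11 × 271
Prime factors: 11, 271
φ(2981) = 2981 × (1-1/11) × (1-1/271)
= 2981 × 10/11 × 270/271 = 2700

φ(2981) = 2700


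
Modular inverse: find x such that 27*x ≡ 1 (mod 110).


Use the extended Euclidean algorithm on (110, 27); each row r = 110*s + 27*t:
r=110, s=1, t=0
r=27, s=0, t=1
q=4: r=2, s=1, t=-4   [110*(1) + 27*(-4) = 2]
q=13: r=1, s=-13, t=53   [110*(-13) + 27*(53) = 1]
q=2: r=0, s=27, t=-110   [110*(27) + 27*(-110) = 0]
GCD = 1 with t = 53, so 27*(53) ≡ 1 (mod 110)
Inverse = 53 mod 110 = 53
Check: 27 * 53 = 1431 ≡ 1 (mod 110)

27^(-1) ≡ 53 (mod 110)


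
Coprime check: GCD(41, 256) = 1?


Euclidean algorithm:
256 = 6 * 41 + 10
41 = 4 * 10 + 1
10 = 10 * 1 + 0
GCD(41, 256) = 1

Yes, coprime (GCD = 1)


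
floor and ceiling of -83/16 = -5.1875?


-83/16 = -5.1875
floor = -6
ceil = -5

floor = -6, ceil = -5


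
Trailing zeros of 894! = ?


floor(894/5) = 178
floor(894/25) = 35
floor(894/125) = 7
floor(894/625) = 1
Total = 221

221 trailing zeros


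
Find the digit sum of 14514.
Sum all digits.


1 + 4 + 5 + 1 + 4 = 15


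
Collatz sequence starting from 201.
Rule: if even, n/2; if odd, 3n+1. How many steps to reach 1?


201 → 604 → 302 → 151 → 454 → 227 → 682 → 341 → 1024 → 512 → 256 → 128 → 64 → 32 → 16 → 8 → 4 → 2 → 1
Total steps = 18

18 steps


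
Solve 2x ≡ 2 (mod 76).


GCD(2, 76) = 2 divides 2
Divide: 1x ≡ 1 (mod 38)
x ≡ 1 (mod 38)


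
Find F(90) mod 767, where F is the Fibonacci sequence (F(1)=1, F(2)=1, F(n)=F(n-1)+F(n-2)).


F(k) mod 767 for k=1..90:
1, 1, 2, 3, 5, 8, 13, 21, 34, 55, 89, 144, 233, 377, 610, 220, 63, 283, 346, 629, 208, 70, 278, 348, 626, 207, 66, 273, 339, 612, 184, 29, 213, 242, 455, 697, 385, 315, 700, 248, 181, 429, 610, 272, 115, 387, 502, 122, 624, 746, 603, 582, 418, 233, 651, 117, 1, 118, 119, 237, 356, 593, 182, 8, 190, 198, 388, 586, 207, 26, 233, 259, 492, 751, 476, 460, 169, 629, 31, 660, 691, 584, 508, 325, 66, 391, 457, 81, 538, 619
F(90) mod 767 = 619


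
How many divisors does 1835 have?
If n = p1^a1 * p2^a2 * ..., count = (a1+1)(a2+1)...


1835 = 5^1 × 367^1
d(1835) = (1+1) × (1+1) = 4

4 divisors


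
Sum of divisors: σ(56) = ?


Divisors of 56: 1, 2, 4, 7, 8, 14, 28, 56
Sum = 1 + 2 + 4 + 7 + 8 + 14 + 28 + 56 = 120

σ(56) = 120


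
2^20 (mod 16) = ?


2^1 mod 16 = 2
2^2 mod 16 = 4
2^3 mod 16 = 8
2^4 mod 16 = 0
2^5 mod 16 = 0
2^6 mod 16 = 0
2^7 mod 16 = 0
2^8 mod 16 = 0
2^9 mod 16 = 0
2^10 mod 16 = 0
2^11 mod 16 = 0
2^12 mod 16 = 0
2^13 mod 16 = 0
2^14 mod 16 = 0
2^15 mod 16 = 0
2^16 mod 16 = 0
2^17 mod 16 = 0
2^18 mod 16 = 0
2^19 mod 16 = 0
2^20 mod 16 = 0


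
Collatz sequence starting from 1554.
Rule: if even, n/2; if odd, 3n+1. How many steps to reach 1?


1554 → 777 → 2332 → 1166 → 583 → 1750 → 875 → 2626 → 1313 → 3940 → 1970 → 985 → 2956 → 1478 → 739 → 2218 → 1109 → 3328 → 1664 → 832 → 416 → 208 → 104 → 52 → 26 → 13 → 40 → 20 → 10 → 5 → 16 → 8 → 4 → 2 → 1
Total steps = 34

34 steps


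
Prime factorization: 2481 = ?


2481 / 3 = 827
827 / 827 = 1
2481 = 3 × 827


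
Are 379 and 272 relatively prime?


Euclidean algorithm:
379 = 1 * 272 + 107
272 = 2 * 107 + 58
107 = 1 * 58 + 49
58 = 1 * 49 + 9
49 = 5 * 9 + 4
9 = 2 * 4 + 1
4 = 4 * 1 + 0
GCD(379, 272) = 1

Yes, coprime (GCD = 1)


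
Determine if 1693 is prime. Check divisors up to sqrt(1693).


Check divisors up to sqrt(1693) = 41.1461
No divisors found.
1693 is prime.

Yes, 1693 is prime


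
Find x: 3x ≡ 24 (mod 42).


GCD(3, 42) = 3 divides 24
Divide: 1x ≡ 8 (mod 14)
x ≡ 8 (mod 14)


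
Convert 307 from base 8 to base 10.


307 (base 8) = 199 (decimal)
199 (decimal) = 199 (base 10)


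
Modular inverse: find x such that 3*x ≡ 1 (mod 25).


Use the extended Euclidean algorithm on (25, 3); each row r = 25*s + 3*t:
r=25, s=1, t=0
r=3, s=0, t=1
q=8: r=1, s=1, t=-8   [25*(1) + 3*(-8) = 1]
q=3: r=0, s=-3, t=25   [25*(-3) + 3*(25) = 0]
GCD = 1 with t = -8, so 3*(-8) ≡ 1 (mod 25)
Inverse = -8 mod 25 = 17
Check: 3 * 17 = 51 ≡ 1 (mod 25)

3^(-1) ≡ 17 (mod 25)


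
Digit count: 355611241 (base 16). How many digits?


355611241 in base 16 = 15323269
Number of digits = 8

8 digits (base 16)


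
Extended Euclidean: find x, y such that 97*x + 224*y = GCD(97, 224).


Tabular extended Euclidean (each row: r = 97*s + 224*t):
r=97, s=1, t=0
r=224, s=0, t=1
q=0: r=97, s=1, t=0   [97*(1) + 224*(0) = 97]
q=2: r=30, s=-2, t=1   [97*(-2) + 224*(1) = 30]
q=3: r=7, s=7, t=-3   [97*(7) + 224*(-3) = 7]
q=4: r=2, s=-30, t=13   [97*(-30) + 224*(13) = 2]
q=3: r=1, s=97, t=-42   [97*(97) + 224*(-42) = 1]
q=2: r=0, s=-224, t=97   [97*(-224) + 224*(97) = 0]
GCD = 1; from the row with r=1: x=97, y=-42
Check: 97*(97) + 224*(-42) = 9409 - 9408 = 1

GCD = 1, x = 97, y = -42


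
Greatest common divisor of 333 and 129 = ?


333 = 2 * 129 + 75
129 = 1 * 75 + 54
75 = 1 * 54 + 21
54 = 2 * 21 + 12
21 = 1 * 12 + 9
12 = 1 * 9 + 3
9 = 3 * 3 + 0
GCD = 3


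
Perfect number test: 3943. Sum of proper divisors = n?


Proper divisors of 3943: 1
Sum = 1 = 1

No, 3943 is not perfect (1 ≠ 3943)


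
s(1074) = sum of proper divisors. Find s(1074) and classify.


Proper divisors: 1, 2, 3, 6, 179, 358, 537
Sum = 1 + 2 + 3 + 6 + 179 + 358 + 537 = 1086
1086 > 1074 → abundant

s(1074) = 1086 (abundant)


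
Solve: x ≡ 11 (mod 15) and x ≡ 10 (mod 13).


M = 15*13 = 195
M1 = M/15 = 13, M2 = M/13 = 15
M1^(-1) mod 15 = 7, M2^(-1) mod 13 = 7
x = 11*13*7 + 10*15*7 = 2051
2051 mod 195 = 101
Check: 101 mod 15 = 11 ✓, 101 mod 13 = 10 ✓

x ≡ 101 (mod 195)


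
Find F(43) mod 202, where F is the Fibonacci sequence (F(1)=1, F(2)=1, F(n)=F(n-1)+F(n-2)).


F(k) mod 202 for k=1..43:
1, 1, 2, 3, 5, 8, 13, 21, 34, 55, 89, 144, 31, 175, 4, 179, 183, 160, 141, 99, 38, 137, 175, 110, 83, 193, 74, 65, 139, 2, 141, 143, 82, 23, 105, 128, 31, 159, 190, 147, 135, 80, 13
F(43) mod 202 = 13


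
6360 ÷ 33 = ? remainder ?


6360 = 33 * 192 + 24
Check: 6336 + 24 = 6360

q = 192, r = 24


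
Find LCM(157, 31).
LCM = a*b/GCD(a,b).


GCD(157, 31) = 1
LCM = 157*31/1 = 4867/1 = 4867

LCM = 4867


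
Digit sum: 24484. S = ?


2 + 4 + 4 + 8 + 4 = 22


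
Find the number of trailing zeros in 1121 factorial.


floor(1121/5) = 224
floor(1121/25) = 44
floor(1121/125) = 8
floor(1121/625) = 1
Total = 277

277 trailing zeros


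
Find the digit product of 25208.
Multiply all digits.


2 × 5 × 2 × 0 × 8 = 0


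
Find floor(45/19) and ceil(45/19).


45/19 = 2.3684
floor = 2
ceil = 3

floor = 2, ceil = 3


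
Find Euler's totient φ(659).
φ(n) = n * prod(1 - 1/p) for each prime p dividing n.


659 = 659
Prime factors: 659
φ(659) = 659 × (1-1/659)
= 659 × 658/659 = 658

φ(659) = 658


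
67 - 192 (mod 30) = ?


67 - 192 = -125
-125 mod 30 = 25


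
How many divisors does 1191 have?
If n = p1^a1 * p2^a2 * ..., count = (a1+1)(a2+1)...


1191 = 3^1 × 397^1
d(1191) = (1+1) × (1+1) = 4

4 divisors


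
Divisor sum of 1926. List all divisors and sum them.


Divisors of 1926: 1, 2, 3, 6, 9, 18, 107, 214, 321, 642, 963, 1926
Sum = 1 + 2 + 3 + 6 + 9 + 18 + 107 + 214 + 321 + 642 + 963 + 1926 = 4212

σ(1926) = 4212


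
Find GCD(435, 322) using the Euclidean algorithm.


435 = 1 * 322 + 113
322 = 2 * 113 + 96
113 = 1 * 96 + 17
96 = 5 * 17 + 11
17 = 1 * 11 + 6
11 = 1 * 6 + 5
6 = 1 * 5 + 1
5 = 5 * 1 + 0
GCD = 1


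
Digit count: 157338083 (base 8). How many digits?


157338083 in base 8 = 1130144743
Number of digits = 10

10 digits (base 8)


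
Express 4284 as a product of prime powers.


4284 / 2 = 2142
2142 / 2 = 1071
1071 / 3 = 357
357 / 3 = 119
119 / 7 = 17
17 / 17 = 1
4284 = 2^2 × 3^2 × 7 × 17


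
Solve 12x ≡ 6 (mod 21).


GCD(12, 21) = 3 divides 6
Divide: 4x ≡ 2 (mod 7)
x ≡ 4 (mod 7)


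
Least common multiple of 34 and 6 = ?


GCD(34, 6) = 2
LCM = 34*6/2 = 204/2 = 102

LCM = 102


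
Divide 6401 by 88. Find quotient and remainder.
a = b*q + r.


6401 = 88 * 72 + 65
Check: 6336 + 65 = 6401

q = 72, r = 65


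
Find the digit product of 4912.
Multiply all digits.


4 × 9 × 1 × 2 = 72


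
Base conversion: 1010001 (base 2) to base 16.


1010001 (base 2) = 81 (decimal)
81 (decimal) = 51 (base 16)


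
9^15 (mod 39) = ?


9^1 mod 39 = 9
9^2 mod 39 = 3
9^3 mod 39 = 27
9^4 mod 39 = 9
9^5 mod 39 = 3
9^6 mod 39 = 27
9^7 mod 39 = 9
9^8 mod 39 = 3
9^9 mod 39 = 27
9^10 mod 39 = 9
9^11 mod 39 = 3
9^12 mod 39 = 27
9^13 mod 39 = 9
9^14 mod 39 = 3
9^15 mod 39 = 27


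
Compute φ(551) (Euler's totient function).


551 = 19 × 29
Prime factors: 19, 29
φ(551) = 551 × (1-1/19) × (1-1/29)
= 551 × 18/19 × 28/29 = 504

φ(551) = 504


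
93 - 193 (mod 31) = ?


93 - 193 = -100
-100 mod 31 = 24


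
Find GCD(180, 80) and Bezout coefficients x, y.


Tabular extended Euclidean (each row: r = 180*s + 80*t):
r=180, s=1, t=0
r=80, s=0, t=1
q=2: r=20, s=1, t=-2   [180*(1) + 80*(-2) = 20]
q=4: r=0, s=-4, t=9   [180*(-4) + 80*(9) = 0]
GCD = 20; from the row with r=20: x=1, y=-2
Check: 180*(1) + 80*(-2) = 180 - 160 = 20

GCD = 20, x = 1, y = -2


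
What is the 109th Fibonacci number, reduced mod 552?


F(k) mod 552 for k=1..109:
1, 1, 2, 3, 5, 8, 13, 21, 34, 55, 89, 144, 233, 377, 58, 435, 493, 376, 317, 141, 458, 47, 505, 0, 505, 505, 458, 411, 317, 176, 493, 117, 58, 175, 233, 408, 89, 497, 34, 531, 13, 544, 5, 549, 2, 551, 1, 0, 1, 1, 2, 3, 5, 8, 13, 21, 34, 55, 89, 144, 233, 377, 58, 435, 493, 376, 317, 141, 458, 47, 505, 0, 505, 505, 458, 411, 317, 176, 493, 117, 58, 175, 233, 408, 89, 497, 34, 531, 13, 544, 5, 549, 2, 551, 1, 0, 1, 1, 2, 3, 5, 8, 13, 21, 34, 55, 89, 144, 233
F(109) mod 552 = 233


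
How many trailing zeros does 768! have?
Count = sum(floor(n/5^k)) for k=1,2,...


floor(768/5) = 153
floor(768/25) = 30
floor(768/125) = 6
floor(768/625) = 1
Total = 190

190 trailing zeros


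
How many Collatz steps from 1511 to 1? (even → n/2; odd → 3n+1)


1511 → 4534 → 2267 → 6802 → 3401 → 10204 → 5102 → 2551 → 7654 → 3827 → 11482 → 5741 → 17224 → 8612 → 4306 → 2153 → 6460 → 3230 → 1615 → 4846 → 2423 → 7270 → 3635 → 10906 → 5453 → 16360 → 8180 → 4090 → 2045 → 6136 → 3068 → 1534 → 767 → 2302 → 1151 → 3454 → 1727 → 5182 → 2591 → 7774 → 3887 → 11662 → 5831 → 17494 → 8747 → 26242 → 13121 → 39364 → 19682 → 9841 → 29524 → 14762 → 7381 → 22144 → 11072 → 5536 → 2768 → 1384 → 692 → 346 → 173 → 520 → 260 → 130 → 65 → 196 → 98 → 49 → 148 → 74 → 37 → 112 → 56 → 28 → 14 → 7 → 22 → 11 → 34 → 17 → 52 → 26 → 13 → 40 → 20 → 10 → 5 → 16 → 8 → 4 → 2 → 1
Total steps = 91

91 steps


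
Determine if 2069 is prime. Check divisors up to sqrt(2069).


Check divisors up to sqrt(2069) = 45.4863
No divisors found.
2069 is prime.

Yes, 2069 is prime


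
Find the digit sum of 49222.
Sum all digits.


4 + 9 + 2 + 2 + 2 = 19


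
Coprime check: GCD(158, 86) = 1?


Euclidean algorithm:
158 = 1 * 86 + 72
86 = 1 * 72 + 14
72 = 5 * 14 + 2
14 = 7 * 2 + 0
GCD(158, 86) = 2

No, not coprime (GCD = 2)


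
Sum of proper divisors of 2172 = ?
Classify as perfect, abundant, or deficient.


Proper divisors: 1, 2, 3, 4, 6, 12, 181, 362, 543, 724, 1086
Sum = 1 + 2 + 3 + 4 + 6 + 12 + 181 + 362 + 543 + 724 + 1086 = 2924
2924 > 2172 → abundant

s(2172) = 2924 (abundant)


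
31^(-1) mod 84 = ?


Use the extended Euclidean algorithm on (84, 31); each row r = 84*s + 31*t:
r=84, s=1, t=0
r=31, s=0, t=1
q=2: r=22, s=1, t=-2   [84*(1) + 31*(-2) = 22]
q=1: r=9, s=-1, t=3   [84*(-1) + 31*(3) = 9]
q=2: r=4, s=3, t=-8   [84*(3) + 31*(-8) = 4]
q=2: r=1, s=-7, t=19   [84*(-7) + 31*(19) = 1]
q=4: r=0, s=31, t=-84   [84*(31) + 31*(-84) = 0]
GCD = 1 with t = 19, so 31*(19) ≡ 1 (mod 84)
Inverse = 19 mod 84 = 19
Check: 31 * 19 = 589 ≡ 1 (mod 84)

31^(-1) ≡ 19 (mod 84)


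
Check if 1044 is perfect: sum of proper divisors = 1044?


Proper divisors of 1044: 1, 2, 3, 4, 6, 9, 12, 18, 29, 36, 58, 87, 116, 174, 261, 348, 522
Sum = 1 + 2 + 3 + 4 + 6 + 9 + 12 + 18 + 29 + 36 + 58 + 87 + 116 + 174 + 261 + 348 + 522 = 1686

No, 1044 is not perfect (1686 ≠ 1044)


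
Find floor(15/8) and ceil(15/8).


15/8 = 1.8750
floor = 1
ceil = 2

floor = 1, ceil = 2


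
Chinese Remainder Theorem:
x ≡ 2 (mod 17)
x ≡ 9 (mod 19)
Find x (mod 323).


M = 17*19 = 323
M1 = M/17 = 19, M2 = M/19 = 17
M1^(-1) mod 17 = 9, M2^(-1) mod 19 = 9
x = 2*19*9 + 9*17*9 = 1719
1719 mod 323 = 104
Check: 104 mod 17 = 2 ✓, 104 mod 19 = 9 ✓

x ≡ 104 (mod 323)


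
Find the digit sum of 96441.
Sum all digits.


9 + 6 + 4 + 4 + 1 = 24


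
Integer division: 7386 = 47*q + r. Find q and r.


7386 = 47 * 157 + 7
Check: 7379 + 7 = 7386

q = 157, r = 7


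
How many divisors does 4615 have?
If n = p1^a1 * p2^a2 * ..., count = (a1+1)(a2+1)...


4615 = 5^1 × 13^1 × 71^1
d(4615) = (1+1) × (1+1) × (1+1) = 8

8 divisors
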